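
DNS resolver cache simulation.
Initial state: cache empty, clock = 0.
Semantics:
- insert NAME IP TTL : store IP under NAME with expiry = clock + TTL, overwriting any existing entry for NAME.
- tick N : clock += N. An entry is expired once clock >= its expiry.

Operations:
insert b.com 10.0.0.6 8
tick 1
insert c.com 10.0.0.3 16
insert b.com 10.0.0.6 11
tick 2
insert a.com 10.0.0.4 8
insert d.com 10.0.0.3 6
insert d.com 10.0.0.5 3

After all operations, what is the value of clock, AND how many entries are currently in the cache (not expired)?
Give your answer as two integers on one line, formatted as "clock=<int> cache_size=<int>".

Answer: clock=3 cache_size=4

Derivation:
Op 1: insert b.com -> 10.0.0.6 (expiry=0+8=8). clock=0
Op 2: tick 1 -> clock=1.
Op 3: insert c.com -> 10.0.0.3 (expiry=1+16=17). clock=1
Op 4: insert b.com -> 10.0.0.6 (expiry=1+11=12). clock=1
Op 5: tick 2 -> clock=3.
Op 6: insert a.com -> 10.0.0.4 (expiry=3+8=11). clock=3
Op 7: insert d.com -> 10.0.0.3 (expiry=3+6=9). clock=3
Op 8: insert d.com -> 10.0.0.5 (expiry=3+3=6). clock=3
Final clock = 3
Final cache (unexpired): {a.com,b.com,c.com,d.com} -> size=4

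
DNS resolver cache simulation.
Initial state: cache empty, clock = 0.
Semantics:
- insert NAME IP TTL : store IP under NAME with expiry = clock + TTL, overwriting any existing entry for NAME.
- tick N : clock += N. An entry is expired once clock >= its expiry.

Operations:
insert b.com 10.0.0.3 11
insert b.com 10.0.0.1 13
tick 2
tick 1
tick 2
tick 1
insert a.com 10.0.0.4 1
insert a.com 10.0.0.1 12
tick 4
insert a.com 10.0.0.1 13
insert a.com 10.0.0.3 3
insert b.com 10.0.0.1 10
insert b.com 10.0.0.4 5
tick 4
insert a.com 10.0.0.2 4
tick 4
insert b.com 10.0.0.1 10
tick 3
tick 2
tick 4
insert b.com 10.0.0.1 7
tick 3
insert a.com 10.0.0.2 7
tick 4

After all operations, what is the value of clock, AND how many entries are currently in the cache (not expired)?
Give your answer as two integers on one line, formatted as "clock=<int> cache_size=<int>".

Op 1: insert b.com -> 10.0.0.3 (expiry=0+11=11). clock=0
Op 2: insert b.com -> 10.0.0.1 (expiry=0+13=13). clock=0
Op 3: tick 2 -> clock=2.
Op 4: tick 1 -> clock=3.
Op 5: tick 2 -> clock=5.
Op 6: tick 1 -> clock=6.
Op 7: insert a.com -> 10.0.0.4 (expiry=6+1=7). clock=6
Op 8: insert a.com -> 10.0.0.1 (expiry=6+12=18). clock=6
Op 9: tick 4 -> clock=10.
Op 10: insert a.com -> 10.0.0.1 (expiry=10+13=23). clock=10
Op 11: insert a.com -> 10.0.0.3 (expiry=10+3=13). clock=10
Op 12: insert b.com -> 10.0.0.1 (expiry=10+10=20). clock=10
Op 13: insert b.com -> 10.0.0.4 (expiry=10+5=15). clock=10
Op 14: tick 4 -> clock=14. purged={a.com}
Op 15: insert a.com -> 10.0.0.2 (expiry=14+4=18). clock=14
Op 16: tick 4 -> clock=18. purged={a.com,b.com}
Op 17: insert b.com -> 10.0.0.1 (expiry=18+10=28). clock=18
Op 18: tick 3 -> clock=21.
Op 19: tick 2 -> clock=23.
Op 20: tick 4 -> clock=27.
Op 21: insert b.com -> 10.0.0.1 (expiry=27+7=34). clock=27
Op 22: tick 3 -> clock=30.
Op 23: insert a.com -> 10.0.0.2 (expiry=30+7=37). clock=30
Op 24: tick 4 -> clock=34. purged={b.com}
Final clock = 34
Final cache (unexpired): {a.com} -> size=1

Answer: clock=34 cache_size=1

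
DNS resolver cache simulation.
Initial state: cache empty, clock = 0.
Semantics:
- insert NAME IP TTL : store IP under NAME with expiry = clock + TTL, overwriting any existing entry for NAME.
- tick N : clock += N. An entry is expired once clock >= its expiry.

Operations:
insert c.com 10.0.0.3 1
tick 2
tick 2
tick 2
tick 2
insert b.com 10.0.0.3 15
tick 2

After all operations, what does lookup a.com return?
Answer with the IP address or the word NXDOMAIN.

Answer: NXDOMAIN

Derivation:
Op 1: insert c.com -> 10.0.0.3 (expiry=0+1=1). clock=0
Op 2: tick 2 -> clock=2. purged={c.com}
Op 3: tick 2 -> clock=4.
Op 4: tick 2 -> clock=6.
Op 5: tick 2 -> clock=8.
Op 6: insert b.com -> 10.0.0.3 (expiry=8+15=23). clock=8
Op 7: tick 2 -> clock=10.
lookup a.com: not in cache (expired or never inserted)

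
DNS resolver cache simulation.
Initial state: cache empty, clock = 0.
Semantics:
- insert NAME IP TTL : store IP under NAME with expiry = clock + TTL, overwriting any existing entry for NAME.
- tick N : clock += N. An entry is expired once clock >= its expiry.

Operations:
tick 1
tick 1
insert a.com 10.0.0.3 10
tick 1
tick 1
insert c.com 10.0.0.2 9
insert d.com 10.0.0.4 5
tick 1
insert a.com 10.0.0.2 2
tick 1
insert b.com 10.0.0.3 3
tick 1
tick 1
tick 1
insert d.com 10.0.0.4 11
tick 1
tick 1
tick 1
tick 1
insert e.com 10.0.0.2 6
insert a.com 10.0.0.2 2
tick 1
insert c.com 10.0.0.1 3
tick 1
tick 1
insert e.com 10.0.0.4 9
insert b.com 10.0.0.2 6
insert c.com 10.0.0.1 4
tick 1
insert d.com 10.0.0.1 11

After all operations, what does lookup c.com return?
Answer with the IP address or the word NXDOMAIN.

Answer: 10.0.0.1

Derivation:
Op 1: tick 1 -> clock=1.
Op 2: tick 1 -> clock=2.
Op 3: insert a.com -> 10.0.0.3 (expiry=2+10=12). clock=2
Op 4: tick 1 -> clock=3.
Op 5: tick 1 -> clock=4.
Op 6: insert c.com -> 10.0.0.2 (expiry=4+9=13). clock=4
Op 7: insert d.com -> 10.0.0.4 (expiry=4+5=9). clock=4
Op 8: tick 1 -> clock=5.
Op 9: insert a.com -> 10.0.0.2 (expiry=5+2=7). clock=5
Op 10: tick 1 -> clock=6.
Op 11: insert b.com -> 10.0.0.3 (expiry=6+3=9). clock=6
Op 12: tick 1 -> clock=7. purged={a.com}
Op 13: tick 1 -> clock=8.
Op 14: tick 1 -> clock=9. purged={b.com,d.com}
Op 15: insert d.com -> 10.0.0.4 (expiry=9+11=20). clock=9
Op 16: tick 1 -> clock=10.
Op 17: tick 1 -> clock=11.
Op 18: tick 1 -> clock=12.
Op 19: tick 1 -> clock=13. purged={c.com}
Op 20: insert e.com -> 10.0.0.2 (expiry=13+6=19). clock=13
Op 21: insert a.com -> 10.0.0.2 (expiry=13+2=15). clock=13
Op 22: tick 1 -> clock=14.
Op 23: insert c.com -> 10.0.0.1 (expiry=14+3=17). clock=14
Op 24: tick 1 -> clock=15. purged={a.com}
Op 25: tick 1 -> clock=16.
Op 26: insert e.com -> 10.0.0.4 (expiry=16+9=25). clock=16
Op 27: insert b.com -> 10.0.0.2 (expiry=16+6=22). clock=16
Op 28: insert c.com -> 10.0.0.1 (expiry=16+4=20). clock=16
Op 29: tick 1 -> clock=17.
Op 30: insert d.com -> 10.0.0.1 (expiry=17+11=28). clock=17
lookup c.com: present, ip=10.0.0.1 expiry=20 > clock=17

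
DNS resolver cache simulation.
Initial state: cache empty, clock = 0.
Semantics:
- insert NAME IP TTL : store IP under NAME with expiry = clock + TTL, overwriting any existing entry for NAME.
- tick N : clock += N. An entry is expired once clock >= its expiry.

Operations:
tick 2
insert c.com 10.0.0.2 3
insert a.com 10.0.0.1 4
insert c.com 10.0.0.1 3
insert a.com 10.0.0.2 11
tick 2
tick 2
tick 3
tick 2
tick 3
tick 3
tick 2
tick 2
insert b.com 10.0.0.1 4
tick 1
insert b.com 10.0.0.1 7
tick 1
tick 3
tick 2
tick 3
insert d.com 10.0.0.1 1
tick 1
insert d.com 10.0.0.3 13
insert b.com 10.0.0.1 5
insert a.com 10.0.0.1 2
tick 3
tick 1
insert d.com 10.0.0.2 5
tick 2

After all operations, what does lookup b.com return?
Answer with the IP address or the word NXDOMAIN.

Op 1: tick 2 -> clock=2.
Op 2: insert c.com -> 10.0.0.2 (expiry=2+3=5). clock=2
Op 3: insert a.com -> 10.0.0.1 (expiry=2+4=6). clock=2
Op 4: insert c.com -> 10.0.0.1 (expiry=2+3=5). clock=2
Op 5: insert a.com -> 10.0.0.2 (expiry=2+11=13). clock=2
Op 6: tick 2 -> clock=4.
Op 7: tick 2 -> clock=6. purged={c.com}
Op 8: tick 3 -> clock=9.
Op 9: tick 2 -> clock=11.
Op 10: tick 3 -> clock=14. purged={a.com}
Op 11: tick 3 -> clock=17.
Op 12: tick 2 -> clock=19.
Op 13: tick 2 -> clock=21.
Op 14: insert b.com -> 10.0.0.1 (expiry=21+4=25). clock=21
Op 15: tick 1 -> clock=22.
Op 16: insert b.com -> 10.0.0.1 (expiry=22+7=29). clock=22
Op 17: tick 1 -> clock=23.
Op 18: tick 3 -> clock=26.
Op 19: tick 2 -> clock=28.
Op 20: tick 3 -> clock=31. purged={b.com}
Op 21: insert d.com -> 10.0.0.1 (expiry=31+1=32). clock=31
Op 22: tick 1 -> clock=32. purged={d.com}
Op 23: insert d.com -> 10.0.0.3 (expiry=32+13=45). clock=32
Op 24: insert b.com -> 10.0.0.1 (expiry=32+5=37). clock=32
Op 25: insert a.com -> 10.0.0.1 (expiry=32+2=34). clock=32
Op 26: tick 3 -> clock=35. purged={a.com}
Op 27: tick 1 -> clock=36.
Op 28: insert d.com -> 10.0.0.2 (expiry=36+5=41). clock=36
Op 29: tick 2 -> clock=38. purged={b.com}
lookup b.com: not in cache (expired or never inserted)

Answer: NXDOMAIN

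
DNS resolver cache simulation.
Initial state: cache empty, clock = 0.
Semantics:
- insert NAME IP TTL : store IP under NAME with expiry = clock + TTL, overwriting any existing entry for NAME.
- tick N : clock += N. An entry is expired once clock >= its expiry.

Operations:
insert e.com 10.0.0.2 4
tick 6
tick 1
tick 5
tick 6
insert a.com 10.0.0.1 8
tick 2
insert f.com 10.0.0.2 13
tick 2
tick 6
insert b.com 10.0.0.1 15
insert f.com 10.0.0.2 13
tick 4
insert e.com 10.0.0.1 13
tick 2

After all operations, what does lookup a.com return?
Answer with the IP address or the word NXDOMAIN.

Op 1: insert e.com -> 10.0.0.2 (expiry=0+4=4). clock=0
Op 2: tick 6 -> clock=6. purged={e.com}
Op 3: tick 1 -> clock=7.
Op 4: tick 5 -> clock=12.
Op 5: tick 6 -> clock=18.
Op 6: insert a.com -> 10.0.0.1 (expiry=18+8=26). clock=18
Op 7: tick 2 -> clock=20.
Op 8: insert f.com -> 10.0.0.2 (expiry=20+13=33). clock=20
Op 9: tick 2 -> clock=22.
Op 10: tick 6 -> clock=28. purged={a.com}
Op 11: insert b.com -> 10.0.0.1 (expiry=28+15=43). clock=28
Op 12: insert f.com -> 10.0.0.2 (expiry=28+13=41). clock=28
Op 13: tick 4 -> clock=32.
Op 14: insert e.com -> 10.0.0.1 (expiry=32+13=45). clock=32
Op 15: tick 2 -> clock=34.
lookup a.com: not in cache (expired or never inserted)

Answer: NXDOMAIN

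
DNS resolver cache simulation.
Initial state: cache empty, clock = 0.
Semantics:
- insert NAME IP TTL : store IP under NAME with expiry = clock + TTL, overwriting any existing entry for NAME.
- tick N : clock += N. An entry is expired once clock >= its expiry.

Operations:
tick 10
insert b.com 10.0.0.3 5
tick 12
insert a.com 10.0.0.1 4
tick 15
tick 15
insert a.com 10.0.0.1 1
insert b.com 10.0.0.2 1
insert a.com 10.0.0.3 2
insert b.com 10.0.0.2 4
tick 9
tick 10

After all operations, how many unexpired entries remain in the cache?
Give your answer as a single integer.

Answer: 0

Derivation:
Op 1: tick 10 -> clock=10.
Op 2: insert b.com -> 10.0.0.3 (expiry=10+5=15). clock=10
Op 3: tick 12 -> clock=22. purged={b.com}
Op 4: insert a.com -> 10.0.0.1 (expiry=22+4=26). clock=22
Op 5: tick 15 -> clock=37. purged={a.com}
Op 6: tick 15 -> clock=52.
Op 7: insert a.com -> 10.0.0.1 (expiry=52+1=53). clock=52
Op 8: insert b.com -> 10.0.0.2 (expiry=52+1=53). clock=52
Op 9: insert a.com -> 10.0.0.3 (expiry=52+2=54). clock=52
Op 10: insert b.com -> 10.0.0.2 (expiry=52+4=56). clock=52
Op 11: tick 9 -> clock=61. purged={a.com,b.com}
Op 12: tick 10 -> clock=71.
Final cache (unexpired): {} -> size=0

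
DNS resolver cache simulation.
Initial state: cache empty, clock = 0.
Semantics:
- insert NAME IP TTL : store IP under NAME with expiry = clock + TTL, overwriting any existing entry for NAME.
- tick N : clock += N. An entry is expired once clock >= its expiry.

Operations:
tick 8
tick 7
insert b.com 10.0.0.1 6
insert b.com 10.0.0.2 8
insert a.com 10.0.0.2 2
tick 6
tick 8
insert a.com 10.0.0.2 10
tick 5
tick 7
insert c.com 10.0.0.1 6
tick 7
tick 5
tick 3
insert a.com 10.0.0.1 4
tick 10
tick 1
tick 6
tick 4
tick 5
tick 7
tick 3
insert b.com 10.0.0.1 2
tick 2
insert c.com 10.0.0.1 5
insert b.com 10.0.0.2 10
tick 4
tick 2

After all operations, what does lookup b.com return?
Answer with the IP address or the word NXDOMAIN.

Answer: 10.0.0.2

Derivation:
Op 1: tick 8 -> clock=8.
Op 2: tick 7 -> clock=15.
Op 3: insert b.com -> 10.0.0.1 (expiry=15+6=21). clock=15
Op 4: insert b.com -> 10.0.0.2 (expiry=15+8=23). clock=15
Op 5: insert a.com -> 10.0.0.2 (expiry=15+2=17). clock=15
Op 6: tick 6 -> clock=21. purged={a.com}
Op 7: tick 8 -> clock=29. purged={b.com}
Op 8: insert a.com -> 10.0.0.2 (expiry=29+10=39). clock=29
Op 9: tick 5 -> clock=34.
Op 10: tick 7 -> clock=41. purged={a.com}
Op 11: insert c.com -> 10.0.0.1 (expiry=41+6=47). clock=41
Op 12: tick 7 -> clock=48. purged={c.com}
Op 13: tick 5 -> clock=53.
Op 14: tick 3 -> clock=56.
Op 15: insert a.com -> 10.0.0.1 (expiry=56+4=60). clock=56
Op 16: tick 10 -> clock=66. purged={a.com}
Op 17: tick 1 -> clock=67.
Op 18: tick 6 -> clock=73.
Op 19: tick 4 -> clock=77.
Op 20: tick 5 -> clock=82.
Op 21: tick 7 -> clock=89.
Op 22: tick 3 -> clock=92.
Op 23: insert b.com -> 10.0.0.1 (expiry=92+2=94). clock=92
Op 24: tick 2 -> clock=94. purged={b.com}
Op 25: insert c.com -> 10.0.0.1 (expiry=94+5=99). clock=94
Op 26: insert b.com -> 10.0.0.2 (expiry=94+10=104). clock=94
Op 27: tick 4 -> clock=98.
Op 28: tick 2 -> clock=100. purged={c.com}
lookup b.com: present, ip=10.0.0.2 expiry=104 > clock=100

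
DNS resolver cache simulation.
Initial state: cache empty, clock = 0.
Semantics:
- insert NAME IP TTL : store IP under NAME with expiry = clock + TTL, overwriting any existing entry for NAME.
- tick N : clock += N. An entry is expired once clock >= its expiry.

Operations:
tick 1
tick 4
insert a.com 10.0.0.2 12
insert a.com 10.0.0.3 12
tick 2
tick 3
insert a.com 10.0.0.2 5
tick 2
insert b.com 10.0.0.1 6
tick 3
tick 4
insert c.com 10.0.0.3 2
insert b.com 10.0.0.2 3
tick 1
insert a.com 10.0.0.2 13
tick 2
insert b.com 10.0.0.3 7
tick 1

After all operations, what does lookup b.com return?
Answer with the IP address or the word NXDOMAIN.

Answer: 10.0.0.3

Derivation:
Op 1: tick 1 -> clock=1.
Op 2: tick 4 -> clock=5.
Op 3: insert a.com -> 10.0.0.2 (expiry=5+12=17). clock=5
Op 4: insert a.com -> 10.0.0.3 (expiry=5+12=17). clock=5
Op 5: tick 2 -> clock=7.
Op 6: tick 3 -> clock=10.
Op 7: insert a.com -> 10.0.0.2 (expiry=10+5=15). clock=10
Op 8: tick 2 -> clock=12.
Op 9: insert b.com -> 10.0.0.1 (expiry=12+6=18). clock=12
Op 10: tick 3 -> clock=15. purged={a.com}
Op 11: tick 4 -> clock=19. purged={b.com}
Op 12: insert c.com -> 10.0.0.3 (expiry=19+2=21). clock=19
Op 13: insert b.com -> 10.0.0.2 (expiry=19+3=22). clock=19
Op 14: tick 1 -> clock=20.
Op 15: insert a.com -> 10.0.0.2 (expiry=20+13=33). clock=20
Op 16: tick 2 -> clock=22. purged={b.com,c.com}
Op 17: insert b.com -> 10.0.0.3 (expiry=22+7=29). clock=22
Op 18: tick 1 -> clock=23.
lookup b.com: present, ip=10.0.0.3 expiry=29 > clock=23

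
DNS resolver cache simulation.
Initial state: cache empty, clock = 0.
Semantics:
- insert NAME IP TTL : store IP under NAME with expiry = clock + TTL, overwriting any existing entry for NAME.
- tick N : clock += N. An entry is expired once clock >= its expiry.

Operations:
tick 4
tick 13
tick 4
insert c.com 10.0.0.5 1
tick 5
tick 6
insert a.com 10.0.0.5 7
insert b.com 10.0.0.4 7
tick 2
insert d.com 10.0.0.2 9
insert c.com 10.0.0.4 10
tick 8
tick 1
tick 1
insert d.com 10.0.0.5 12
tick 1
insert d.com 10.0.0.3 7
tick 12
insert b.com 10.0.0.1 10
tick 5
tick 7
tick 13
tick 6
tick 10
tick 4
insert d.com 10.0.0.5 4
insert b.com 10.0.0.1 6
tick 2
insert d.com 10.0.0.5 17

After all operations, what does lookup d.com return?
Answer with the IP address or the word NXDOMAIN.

Op 1: tick 4 -> clock=4.
Op 2: tick 13 -> clock=17.
Op 3: tick 4 -> clock=21.
Op 4: insert c.com -> 10.0.0.5 (expiry=21+1=22). clock=21
Op 5: tick 5 -> clock=26. purged={c.com}
Op 6: tick 6 -> clock=32.
Op 7: insert a.com -> 10.0.0.5 (expiry=32+7=39). clock=32
Op 8: insert b.com -> 10.0.0.4 (expiry=32+7=39). clock=32
Op 9: tick 2 -> clock=34.
Op 10: insert d.com -> 10.0.0.2 (expiry=34+9=43). clock=34
Op 11: insert c.com -> 10.0.0.4 (expiry=34+10=44). clock=34
Op 12: tick 8 -> clock=42. purged={a.com,b.com}
Op 13: tick 1 -> clock=43. purged={d.com}
Op 14: tick 1 -> clock=44. purged={c.com}
Op 15: insert d.com -> 10.0.0.5 (expiry=44+12=56). clock=44
Op 16: tick 1 -> clock=45.
Op 17: insert d.com -> 10.0.0.3 (expiry=45+7=52). clock=45
Op 18: tick 12 -> clock=57. purged={d.com}
Op 19: insert b.com -> 10.0.0.1 (expiry=57+10=67). clock=57
Op 20: tick 5 -> clock=62.
Op 21: tick 7 -> clock=69. purged={b.com}
Op 22: tick 13 -> clock=82.
Op 23: tick 6 -> clock=88.
Op 24: tick 10 -> clock=98.
Op 25: tick 4 -> clock=102.
Op 26: insert d.com -> 10.0.0.5 (expiry=102+4=106). clock=102
Op 27: insert b.com -> 10.0.0.1 (expiry=102+6=108). clock=102
Op 28: tick 2 -> clock=104.
Op 29: insert d.com -> 10.0.0.5 (expiry=104+17=121). clock=104
lookup d.com: present, ip=10.0.0.5 expiry=121 > clock=104

Answer: 10.0.0.5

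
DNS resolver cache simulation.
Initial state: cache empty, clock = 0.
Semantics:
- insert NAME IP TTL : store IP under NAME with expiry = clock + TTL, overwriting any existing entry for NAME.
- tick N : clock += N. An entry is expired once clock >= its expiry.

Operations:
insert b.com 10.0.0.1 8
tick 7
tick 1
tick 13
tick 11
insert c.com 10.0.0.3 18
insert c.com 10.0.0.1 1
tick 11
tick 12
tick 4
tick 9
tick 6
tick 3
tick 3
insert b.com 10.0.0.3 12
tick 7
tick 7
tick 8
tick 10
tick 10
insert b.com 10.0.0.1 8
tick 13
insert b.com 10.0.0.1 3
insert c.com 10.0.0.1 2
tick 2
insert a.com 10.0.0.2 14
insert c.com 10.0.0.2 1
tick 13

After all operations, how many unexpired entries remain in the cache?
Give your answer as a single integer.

Op 1: insert b.com -> 10.0.0.1 (expiry=0+8=8). clock=0
Op 2: tick 7 -> clock=7.
Op 3: tick 1 -> clock=8. purged={b.com}
Op 4: tick 13 -> clock=21.
Op 5: tick 11 -> clock=32.
Op 6: insert c.com -> 10.0.0.3 (expiry=32+18=50). clock=32
Op 7: insert c.com -> 10.0.0.1 (expiry=32+1=33). clock=32
Op 8: tick 11 -> clock=43. purged={c.com}
Op 9: tick 12 -> clock=55.
Op 10: tick 4 -> clock=59.
Op 11: tick 9 -> clock=68.
Op 12: tick 6 -> clock=74.
Op 13: tick 3 -> clock=77.
Op 14: tick 3 -> clock=80.
Op 15: insert b.com -> 10.0.0.3 (expiry=80+12=92). clock=80
Op 16: tick 7 -> clock=87.
Op 17: tick 7 -> clock=94. purged={b.com}
Op 18: tick 8 -> clock=102.
Op 19: tick 10 -> clock=112.
Op 20: tick 10 -> clock=122.
Op 21: insert b.com -> 10.0.0.1 (expiry=122+8=130). clock=122
Op 22: tick 13 -> clock=135. purged={b.com}
Op 23: insert b.com -> 10.0.0.1 (expiry=135+3=138). clock=135
Op 24: insert c.com -> 10.0.0.1 (expiry=135+2=137). clock=135
Op 25: tick 2 -> clock=137. purged={c.com}
Op 26: insert a.com -> 10.0.0.2 (expiry=137+14=151). clock=137
Op 27: insert c.com -> 10.0.0.2 (expiry=137+1=138). clock=137
Op 28: tick 13 -> clock=150. purged={b.com,c.com}
Final cache (unexpired): {a.com} -> size=1

Answer: 1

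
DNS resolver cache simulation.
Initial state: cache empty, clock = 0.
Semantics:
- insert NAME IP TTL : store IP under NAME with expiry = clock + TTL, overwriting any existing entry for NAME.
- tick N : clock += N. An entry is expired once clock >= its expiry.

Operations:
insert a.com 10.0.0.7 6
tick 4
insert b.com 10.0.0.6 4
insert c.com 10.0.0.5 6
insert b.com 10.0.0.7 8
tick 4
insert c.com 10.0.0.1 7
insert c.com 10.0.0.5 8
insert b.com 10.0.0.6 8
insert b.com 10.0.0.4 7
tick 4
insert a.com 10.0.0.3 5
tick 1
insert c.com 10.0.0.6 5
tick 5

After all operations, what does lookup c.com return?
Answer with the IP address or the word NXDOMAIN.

Answer: NXDOMAIN

Derivation:
Op 1: insert a.com -> 10.0.0.7 (expiry=0+6=6). clock=0
Op 2: tick 4 -> clock=4.
Op 3: insert b.com -> 10.0.0.6 (expiry=4+4=8). clock=4
Op 4: insert c.com -> 10.0.0.5 (expiry=4+6=10). clock=4
Op 5: insert b.com -> 10.0.0.7 (expiry=4+8=12). clock=4
Op 6: tick 4 -> clock=8. purged={a.com}
Op 7: insert c.com -> 10.0.0.1 (expiry=8+7=15). clock=8
Op 8: insert c.com -> 10.0.0.5 (expiry=8+8=16). clock=8
Op 9: insert b.com -> 10.0.0.6 (expiry=8+8=16). clock=8
Op 10: insert b.com -> 10.0.0.4 (expiry=8+7=15). clock=8
Op 11: tick 4 -> clock=12.
Op 12: insert a.com -> 10.0.0.3 (expiry=12+5=17). clock=12
Op 13: tick 1 -> clock=13.
Op 14: insert c.com -> 10.0.0.6 (expiry=13+5=18). clock=13
Op 15: tick 5 -> clock=18. purged={a.com,b.com,c.com}
lookup c.com: not in cache (expired or never inserted)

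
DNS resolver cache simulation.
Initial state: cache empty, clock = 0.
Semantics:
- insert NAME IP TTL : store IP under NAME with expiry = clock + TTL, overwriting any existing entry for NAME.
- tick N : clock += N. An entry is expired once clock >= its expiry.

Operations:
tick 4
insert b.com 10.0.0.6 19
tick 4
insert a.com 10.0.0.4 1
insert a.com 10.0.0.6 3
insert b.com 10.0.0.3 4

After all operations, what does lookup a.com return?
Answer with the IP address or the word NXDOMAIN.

Op 1: tick 4 -> clock=4.
Op 2: insert b.com -> 10.0.0.6 (expiry=4+19=23). clock=4
Op 3: tick 4 -> clock=8.
Op 4: insert a.com -> 10.0.0.4 (expiry=8+1=9). clock=8
Op 5: insert a.com -> 10.0.0.6 (expiry=8+3=11). clock=8
Op 6: insert b.com -> 10.0.0.3 (expiry=8+4=12). clock=8
lookup a.com: present, ip=10.0.0.6 expiry=11 > clock=8

Answer: 10.0.0.6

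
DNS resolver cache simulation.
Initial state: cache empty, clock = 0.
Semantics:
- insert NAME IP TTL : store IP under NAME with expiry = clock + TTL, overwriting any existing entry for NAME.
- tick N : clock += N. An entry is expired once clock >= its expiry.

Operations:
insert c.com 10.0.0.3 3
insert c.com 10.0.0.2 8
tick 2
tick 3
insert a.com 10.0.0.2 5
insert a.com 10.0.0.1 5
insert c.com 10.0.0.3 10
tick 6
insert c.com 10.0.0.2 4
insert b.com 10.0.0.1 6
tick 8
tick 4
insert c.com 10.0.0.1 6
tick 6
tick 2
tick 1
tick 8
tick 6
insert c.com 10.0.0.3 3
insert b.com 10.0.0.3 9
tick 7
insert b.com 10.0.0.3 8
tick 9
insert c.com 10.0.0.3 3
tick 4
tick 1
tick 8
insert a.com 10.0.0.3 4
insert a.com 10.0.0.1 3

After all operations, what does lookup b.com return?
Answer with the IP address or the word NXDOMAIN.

Answer: NXDOMAIN

Derivation:
Op 1: insert c.com -> 10.0.0.3 (expiry=0+3=3). clock=0
Op 2: insert c.com -> 10.0.0.2 (expiry=0+8=8). clock=0
Op 3: tick 2 -> clock=2.
Op 4: tick 3 -> clock=5.
Op 5: insert a.com -> 10.0.0.2 (expiry=5+5=10). clock=5
Op 6: insert a.com -> 10.0.0.1 (expiry=5+5=10). clock=5
Op 7: insert c.com -> 10.0.0.3 (expiry=5+10=15). clock=5
Op 8: tick 6 -> clock=11. purged={a.com}
Op 9: insert c.com -> 10.0.0.2 (expiry=11+4=15). clock=11
Op 10: insert b.com -> 10.0.0.1 (expiry=11+6=17). clock=11
Op 11: tick 8 -> clock=19. purged={b.com,c.com}
Op 12: tick 4 -> clock=23.
Op 13: insert c.com -> 10.0.0.1 (expiry=23+6=29). clock=23
Op 14: tick 6 -> clock=29. purged={c.com}
Op 15: tick 2 -> clock=31.
Op 16: tick 1 -> clock=32.
Op 17: tick 8 -> clock=40.
Op 18: tick 6 -> clock=46.
Op 19: insert c.com -> 10.0.0.3 (expiry=46+3=49). clock=46
Op 20: insert b.com -> 10.0.0.3 (expiry=46+9=55). clock=46
Op 21: tick 7 -> clock=53. purged={c.com}
Op 22: insert b.com -> 10.0.0.3 (expiry=53+8=61). clock=53
Op 23: tick 9 -> clock=62. purged={b.com}
Op 24: insert c.com -> 10.0.0.3 (expiry=62+3=65). clock=62
Op 25: tick 4 -> clock=66. purged={c.com}
Op 26: tick 1 -> clock=67.
Op 27: tick 8 -> clock=75.
Op 28: insert a.com -> 10.0.0.3 (expiry=75+4=79). clock=75
Op 29: insert a.com -> 10.0.0.1 (expiry=75+3=78). clock=75
lookup b.com: not in cache (expired or never inserted)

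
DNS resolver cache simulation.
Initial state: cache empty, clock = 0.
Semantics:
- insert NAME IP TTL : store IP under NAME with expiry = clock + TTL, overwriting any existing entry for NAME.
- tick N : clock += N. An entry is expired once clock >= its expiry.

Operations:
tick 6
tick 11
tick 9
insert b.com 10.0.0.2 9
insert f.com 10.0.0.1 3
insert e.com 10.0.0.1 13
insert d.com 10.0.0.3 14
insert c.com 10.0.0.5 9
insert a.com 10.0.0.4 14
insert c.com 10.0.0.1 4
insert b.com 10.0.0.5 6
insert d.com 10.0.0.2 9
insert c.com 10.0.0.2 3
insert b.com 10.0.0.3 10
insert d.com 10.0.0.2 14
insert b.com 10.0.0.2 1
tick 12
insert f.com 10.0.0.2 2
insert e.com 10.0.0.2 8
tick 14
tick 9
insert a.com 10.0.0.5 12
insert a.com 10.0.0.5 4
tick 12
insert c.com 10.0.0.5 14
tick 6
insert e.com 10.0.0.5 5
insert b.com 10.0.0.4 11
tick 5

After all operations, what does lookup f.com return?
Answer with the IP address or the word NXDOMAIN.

Answer: NXDOMAIN

Derivation:
Op 1: tick 6 -> clock=6.
Op 2: tick 11 -> clock=17.
Op 3: tick 9 -> clock=26.
Op 4: insert b.com -> 10.0.0.2 (expiry=26+9=35). clock=26
Op 5: insert f.com -> 10.0.0.1 (expiry=26+3=29). clock=26
Op 6: insert e.com -> 10.0.0.1 (expiry=26+13=39). clock=26
Op 7: insert d.com -> 10.0.0.3 (expiry=26+14=40). clock=26
Op 8: insert c.com -> 10.0.0.5 (expiry=26+9=35). clock=26
Op 9: insert a.com -> 10.0.0.4 (expiry=26+14=40). clock=26
Op 10: insert c.com -> 10.0.0.1 (expiry=26+4=30). clock=26
Op 11: insert b.com -> 10.0.0.5 (expiry=26+6=32). clock=26
Op 12: insert d.com -> 10.0.0.2 (expiry=26+9=35). clock=26
Op 13: insert c.com -> 10.0.0.2 (expiry=26+3=29). clock=26
Op 14: insert b.com -> 10.0.0.3 (expiry=26+10=36). clock=26
Op 15: insert d.com -> 10.0.0.2 (expiry=26+14=40). clock=26
Op 16: insert b.com -> 10.0.0.2 (expiry=26+1=27). clock=26
Op 17: tick 12 -> clock=38. purged={b.com,c.com,f.com}
Op 18: insert f.com -> 10.0.0.2 (expiry=38+2=40). clock=38
Op 19: insert e.com -> 10.0.0.2 (expiry=38+8=46). clock=38
Op 20: tick 14 -> clock=52. purged={a.com,d.com,e.com,f.com}
Op 21: tick 9 -> clock=61.
Op 22: insert a.com -> 10.0.0.5 (expiry=61+12=73). clock=61
Op 23: insert a.com -> 10.0.0.5 (expiry=61+4=65). clock=61
Op 24: tick 12 -> clock=73. purged={a.com}
Op 25: insert c.com -> 10.0.0.5 (expiry=73+14=87). clock=73
Op 26: tick 6 -> clock=79.
Op 27: insert e.com -> 10.0.0.5 (expiry=79+5=84). clock=79
Op 28: insert b.com -> 10.0.0.4 (expiry=79+11=90). clock=79
Op 29: tick 5 -> clock=84. purged={e.com}
lookup f.com: not in cache (expired or never inserted)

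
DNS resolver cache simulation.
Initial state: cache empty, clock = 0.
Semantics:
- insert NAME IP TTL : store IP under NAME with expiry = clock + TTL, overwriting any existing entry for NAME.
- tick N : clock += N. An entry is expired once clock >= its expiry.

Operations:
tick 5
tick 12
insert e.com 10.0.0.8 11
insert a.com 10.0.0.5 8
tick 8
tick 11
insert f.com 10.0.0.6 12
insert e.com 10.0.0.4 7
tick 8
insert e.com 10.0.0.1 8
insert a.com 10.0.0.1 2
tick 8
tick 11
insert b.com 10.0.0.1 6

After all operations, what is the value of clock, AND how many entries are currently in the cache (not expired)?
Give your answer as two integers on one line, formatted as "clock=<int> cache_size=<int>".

Answer: clock=63 cache_size=1

Derivation:
Op 1: tick 5 -> clock=5.
Op 2: tick 12 -> clock=17.
Op 3: insert e.com -> 10.0.0.8 (expiry=17+11=28). clock=17
Op 4: insert a.com -> 10.0.0.5 (expiry=17+8=25). clock=17
Op 5: tick 8 -> clock=25. purged={a.com}
Op 6: tick 11 -> clock=36. purged={e.com}
Op 7: insert f.com -> 10.0.0.6 (expiry=36+12=48). clock=36
Op 8: insert e.com -> 10.0.0.4 (expiry=36+7=43). clock=36
Op 9: tick 8 -> clock=44. purged={e.com}
Op 10: insert e.com -> 10.0.0.1 (expiry=44+8=52). clock=44
Op 11: insert a.com -> 10.0.0.1 (expiry=44+2=46). clock=44
Op 12: tick 8 -> clock=52. purged={a.com,e.com,f.com}
Op 13: tick 11 -> clock=63.
Op 14: insert b.com -> 10.0.0.1 (expiry=63+6=69). clock=63
Final clock = 63
Final cache (unexpired): {b.com} -> size=1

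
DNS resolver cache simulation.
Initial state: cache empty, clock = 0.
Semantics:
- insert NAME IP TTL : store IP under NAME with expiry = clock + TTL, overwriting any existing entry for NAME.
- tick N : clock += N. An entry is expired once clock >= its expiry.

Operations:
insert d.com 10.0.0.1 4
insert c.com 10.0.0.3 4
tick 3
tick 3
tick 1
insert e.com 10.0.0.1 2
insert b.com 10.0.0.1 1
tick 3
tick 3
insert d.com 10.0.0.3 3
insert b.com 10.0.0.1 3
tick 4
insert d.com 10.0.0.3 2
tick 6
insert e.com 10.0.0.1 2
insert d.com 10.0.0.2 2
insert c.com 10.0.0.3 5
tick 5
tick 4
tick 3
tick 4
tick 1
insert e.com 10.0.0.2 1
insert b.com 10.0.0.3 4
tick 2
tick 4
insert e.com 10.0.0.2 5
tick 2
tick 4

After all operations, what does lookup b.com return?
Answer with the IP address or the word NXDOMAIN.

Op 1: insert d.com -> 10.0.0.1 (expiry=0+4=4). clock=0
Op 2: insert c.com -> 10.0.0.3 (expiry=0+4=4). clock=0
Op 3: tick 3 -> clock=3.
Op 4: tick 3 -> clock=6. purged={c.com,d.com}
Op 5: tick 1 -> clock=7.
Op 6: insert e.com -> 10.0.0.1 (expiry=7+2=9). clock=7
Op 7: insert b.com -> 10.0.0.1 (expiry=7+1=8). clock=7
Op 8: tick 3 -> clock=10. purged={b.com,e.com}
Op 9: tick 3 -> clock=13.
Op 10: insert d.com -> 10.0.0.3 (expiry=13+3=16). clock=13
Op 11: insert b.com -> 10.0.0.1 (expiry=13+3=16). clock=13
Op 12: tick 4 -> clock=17. purged={b.com,d.com}
Op 13: insert d.com -> 10.0.0.3 (expiry=17+2=19). clock=17
Op 14: tick 6 -> clock=23. purged={d.com}
Op 15: insert e.com -> 10.0.0.1 (expiry=23+2=25). clock=23
Op 16: insert d.com -> 10.0.0.2 (expiry=23+2=25). clock=23
Op 17: insert c.com -> 10.0.0.3 (expiry=23+5=28). clock=23
Op 18: tick 5 -> clock=28. purged={c.com,d.com,e.com}
Op 19: tick 4 -> clock=32.
Op 20: tick 3 -> clock=35.
Op 21: tick 4 -> clock=39.
Op 22: tick 1 -> clock=40.
Op 23: insert e.com -> 10.0.0.2 (expiry=40+1=41). clock=40
Op 24: insert b.com -> 10.0.0.3 (expiry=40+4=44). clock=40
Op 25: tick 2 -> clock=42. purged={e.com}
Op 26: tick 4 -> clock=46. purged={b.com}
Op 27: insert e.com -> 10.0.0.2 (expiry=46+5=51). clock=46
Op 28: tick 2 -> clock=48.
Op 29: tick 4 -> clock=52. purged={e.com}
lookup b.com: not in cache (expired or never inserted)

Answer: NXDOMAIN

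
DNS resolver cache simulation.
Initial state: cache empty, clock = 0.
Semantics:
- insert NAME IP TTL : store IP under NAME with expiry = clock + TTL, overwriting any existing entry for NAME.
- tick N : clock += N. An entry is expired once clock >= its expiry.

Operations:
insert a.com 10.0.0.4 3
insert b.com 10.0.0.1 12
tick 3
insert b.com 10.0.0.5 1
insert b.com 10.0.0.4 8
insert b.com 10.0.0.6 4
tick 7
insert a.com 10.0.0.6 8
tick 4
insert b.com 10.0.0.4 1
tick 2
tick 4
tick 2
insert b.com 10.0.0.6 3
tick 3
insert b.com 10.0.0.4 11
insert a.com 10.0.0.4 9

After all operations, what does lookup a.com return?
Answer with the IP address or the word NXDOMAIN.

Answer: 10.0.0.4

Derivation:
Op 1: insert a.com -> 10.0.0.4 (expiry=0+3=3). clock=0
Op 2: insert b.com -> 10.0.0.1 (expiry=0+12=12). clock=0
Op 3: tick 3 -> clock=3. purged={a.com}
Op 4: insert b.com -> 10.0.0.5 (expiry=3+1=4). clock=3
Op 5: insert b.com -> 10.0.0.4 (expiry=3+8=11). clock=3
Op 6: insert b.com -> 10.0.0.6 (expiry=3+4=7). clock=3
Op 7: tick 7 -> clock=10. purged={b.com}
Op 8: insert a.com -> 10.0.0.6 (expiry=10+8=18). clock=10
Op 9: tick 4 -> clock=14.
Op 10: insert b.com -> 10.0.0.4 (expiry=14+1=15). clock=14
Op 11: tick 2 -> clock=16. purged={b.com}
Op 12: tick 4 -> clock=20. purged={a.com}
Op 13: tick 2 -> clock=22.
Op 14: insert b.com -> 10.0.0.6 (expiry=22+3=25). clock=22
Op 15: tick 3 -> clock=25. purged={b.com}
Op 16: insert b.com -> 10.0.0.4 (expiry=25+11=36). clock=25
Op 17: insert a.com -> 10.0.0.4 (expiry=25+9=34). clock=25
lookup a.com: present, ip=10.0.0.4 expiry=34 > clock=25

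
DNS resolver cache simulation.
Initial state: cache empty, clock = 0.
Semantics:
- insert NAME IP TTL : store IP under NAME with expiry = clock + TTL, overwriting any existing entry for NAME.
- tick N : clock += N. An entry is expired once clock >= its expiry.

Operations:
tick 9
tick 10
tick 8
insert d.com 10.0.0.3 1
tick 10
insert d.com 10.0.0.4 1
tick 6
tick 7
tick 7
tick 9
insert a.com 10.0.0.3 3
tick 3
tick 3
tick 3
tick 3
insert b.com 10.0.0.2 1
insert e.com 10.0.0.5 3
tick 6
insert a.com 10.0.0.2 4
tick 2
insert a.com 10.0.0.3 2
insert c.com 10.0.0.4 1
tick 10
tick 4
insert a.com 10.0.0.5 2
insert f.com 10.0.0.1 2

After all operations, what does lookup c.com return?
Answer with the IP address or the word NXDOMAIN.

Answer: NXDOMAIN

Derivation:
Op 1: tick 9 -> clock=9.
Op 2: tick 10 -> clock=19.
Op 3: tick 8 -> clock=27.
Op 4: insert d.com -> 10.0.0.3 (expiry=27+1=28). clock=27
Op 5: tick 10 -> clock=37. purged={d.com}
Op 6: insert d.com -> 10.0.0.4 (expiry=37+1=38). clock=37
Op 7: tick 6 -> clock=43. purged={d.com}
Op 8: tick 7 -> clock=50.
Op 9: tick 7 -> clock=57.
Op 10: tick 9 -> clock=66.
Op 11: insert a.com -> 10.0.0.3 (expiry=66+3=69). clock=66
Op 12: tick 3 -> clock=69. purged={a.com}
Op 13: tick 3 -> clock=72.
Op 14: tick 3 -> clock=75.
Op 15: tick 3 -> clock=78.
Op 16: insert b.com -> 10.0.0.2 (expiry=78+1=79). clock=78
Op 17: insert e.com -> 10.0.0.5 (expiry=78+3=81). clock=78
Op 18: tick 6 -> clock=84. purged={b.com,e.com}
Op 19: insert a.com -> 10.0.0.2 (expiry=84+4=88). clock=84
Op 20: tick 2 -> clock=86.
Op 21: insert a.com -> 10.0.0.3 (expiry=86+2=88). clock=86
Op 22: insert c.com -> 10.0.0.4 (expiry=86+1=87). clock=86
Op 23: tick 10 -> clock=96. purged={a.com,c.com}
Op 24: tick 4 -> clock=100.
Op 25: insert a.com -> 10.0.0.5 (expiry=100+2=102). clock=100
Op 26: insert f.com -> 10.0.0.1 (expiry=100+2=102). clock=100
lookup c.com: not in cache (expired or never inserted)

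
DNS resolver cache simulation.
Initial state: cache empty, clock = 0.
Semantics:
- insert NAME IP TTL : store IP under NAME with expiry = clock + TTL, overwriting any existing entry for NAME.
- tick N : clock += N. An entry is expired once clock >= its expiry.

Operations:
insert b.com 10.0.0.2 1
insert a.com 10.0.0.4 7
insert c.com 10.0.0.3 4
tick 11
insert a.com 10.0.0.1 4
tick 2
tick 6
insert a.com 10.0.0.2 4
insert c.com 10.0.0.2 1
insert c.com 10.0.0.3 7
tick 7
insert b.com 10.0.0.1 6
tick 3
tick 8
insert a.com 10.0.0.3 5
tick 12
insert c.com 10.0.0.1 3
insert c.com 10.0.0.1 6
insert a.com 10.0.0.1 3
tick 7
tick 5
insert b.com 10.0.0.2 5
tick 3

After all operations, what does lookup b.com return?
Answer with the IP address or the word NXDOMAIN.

Op 1: insert b.com -> 10.0.0.2 (expiry=0+1=1). clock=0
Op 2: insert a.com -> 10.0.0.4 (expiry=0+7=7). clock=0
Op 3: insert c.com -> 10.0.0.3 (expiry=0+4=4). clock=0
Op 4: tick 11 -> clock=11. purged={a.com,b.com,c.com}
Op 5: insert a.com -> 10.0.0.1 (expiry=11+4=15). clock=11
Op 6: tick 2 -> clock=13.
Op 7: tick 6 -> clock=19. purged={a.com}
Op 8: insert a.com -> 10.0.0.2 (expiry=19+4=23). clock=19
Op 9: insert c.com -> 10.0.0.2 (expiry=19+1=20). clock=19
Op 10: insert c.com -> 10.0.0.3 (expiry=19+7=26). clock=19
Op 11: tick 7 -> clock=26. purged={a.com,c.com}
Op 12: insert b.com -> 10.0.0.1 (expiry=26+6=32). clock=26
Op 13: tick 3 -> clock=29.
Op 14: tick 8 -> clock=37. purged={b.com}
Op 15: insert a.com -> 10.0.0.3 (expiry=37+5=42). clock=37
Op 16: tick 12 -> clock=49. purged={a.com}
Op 17: insert c.com -> 10.0.0.1 (expiry=49+3=52). clock=49
Op 18: insert c.com -> 10.0.0.1 (expiry=49+6=55). clock=49
Op 19: insert a.com -> 10.0.0.1 (expiry=49+3=52). clock=49
Op 20: tick 7 -> clock=56. purged={a.com,c.com}
Op 21: tick 5 -> clock=61.
Op 22: insert b.com -> 10.0.0.2 (expiry=61+5=66). clock=61
Op 23: tick 3 -> clock=64.
lookup b.com: present, ip=10.0.0.2 expiry=66 > clock=64

Answer: 10.0.0.2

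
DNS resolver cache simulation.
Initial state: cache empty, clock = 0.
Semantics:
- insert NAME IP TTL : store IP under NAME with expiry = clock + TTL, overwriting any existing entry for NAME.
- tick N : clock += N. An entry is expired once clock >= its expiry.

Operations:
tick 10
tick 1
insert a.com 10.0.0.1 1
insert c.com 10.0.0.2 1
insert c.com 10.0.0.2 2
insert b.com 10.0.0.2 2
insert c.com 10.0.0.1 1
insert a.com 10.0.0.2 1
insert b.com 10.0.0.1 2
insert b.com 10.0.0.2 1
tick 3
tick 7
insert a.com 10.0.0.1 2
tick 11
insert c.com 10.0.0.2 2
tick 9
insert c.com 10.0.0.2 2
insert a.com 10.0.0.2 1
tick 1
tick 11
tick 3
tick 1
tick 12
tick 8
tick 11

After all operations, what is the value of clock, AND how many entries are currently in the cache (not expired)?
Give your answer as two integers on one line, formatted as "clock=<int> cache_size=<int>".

Op 1: tick 10 -> clock=10.
Op 2: tick 1 -> clock=11.
Op 3: insert a.com -> 10.0.0.1 (expiry=11+1=12). clock=11
Op 4: insert c.com -> 10.0.0.2 (expiry=11+1=12). clock=11
Op 5: insert c.com -> 10.0.0.2 (expiry=11+2=13). clock=11
Op 6: insert b.com -> 10.0.0.2 (expiry=11+2=13). clock=11
Op 7: insert c.com -> 10.0.0.1 (expiry=11+1=12). clock=11
Op 8: insert a.com -> 10.0.0.2 (expiry=11+1=12). clock=11
Op 9: insert b.com -> 10.0.0.1 (expiry=11+2=13). clock=11
Op 10: insert b.com -> 10.0.0.2 (expiry=11+1=12). clock=11
Op 11: tick 3 -> clock=14. purged={a.com,b.com,c.com}
Op 12: tick 7 -> clock=21.
Op 13: insert a.com -> 10.0.0.1 (expiry=21+2=23). clock=21
Op 14: tick 11 -> clock=32. purged={a.com}
Op 15: insert c.com -> 10.0.0.2 (expiry=32+2=34). clock=32
Op 16: tick 9 -> clock=41. purged={c.com}
Op 17: insert c.com -> 10.0.0.2 (expiry=41+2=43). clock=41
Op 18: insert a.com -> 10.0.0.2 (expiry=41+1=42). clock=41
Op 19: tick 1 -> clock=42. purged={a.com}
Op 20: tick 11 -> clock=53. purged={c.com}
Op 21: tick 3 -> clock=56.
Op 22: tick 1 -> clock=57.
Op 23: tick 12 -> clock=69.
Op 24: tick 8 -> clock=77.
Op 25: tick 11 -> clock=88.
Final clock = 88
Final cache (unexpired): {} -> size=0

Answer: clock=88 cache_size=0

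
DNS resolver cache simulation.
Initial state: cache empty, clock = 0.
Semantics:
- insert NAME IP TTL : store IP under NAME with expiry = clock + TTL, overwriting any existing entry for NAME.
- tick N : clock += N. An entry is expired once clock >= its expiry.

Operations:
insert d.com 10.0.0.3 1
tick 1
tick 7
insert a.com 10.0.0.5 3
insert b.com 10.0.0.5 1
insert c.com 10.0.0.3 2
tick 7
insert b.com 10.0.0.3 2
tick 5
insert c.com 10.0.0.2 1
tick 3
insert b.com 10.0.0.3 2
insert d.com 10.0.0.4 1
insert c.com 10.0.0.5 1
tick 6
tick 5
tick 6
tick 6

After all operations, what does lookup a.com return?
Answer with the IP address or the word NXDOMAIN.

Op 1: insert d.com -> 10.0.0.3 (expiry=0+1=1). clock=0
Op 2: tick 1 -> clock=1. purged={d.com}
Op 3: tick 7 -> clock=8.
Op 4: insert a.com -> 10.0.0.5 (expiry=8+3=11). clock=8
Op 5: insert b.com -> 10.0.0.5 (expiry=8+1=9). clock=8
Op 6: insert c.com -> 10.0.0.3 (expiry=8+2=10). clock=8
Op 7: tick 7 -> clock=15. purged={a.com,b.com,c.com}
Op 8: insert b.com -> 10.0.0.3 (expiry=15+2=17). clock=15
Op 9: tick 5 -> clock=20. purged={b.com}
Op 10: insert c.com -> 10.0.0.2 (expiry=20+1=21). clock=20
Op 11: tick 3 -> clock=23. purged={c.com}
Op 12: insert b.com -> 10.0.0.3 (expiry=23+2=25). clock=23
Op 13: insert d.com -> 10.0.0.4 (expiry=23+1=24). clock=23
Op 14: insert c.com -> 10.0.0.5 (expiry=23+1=24). clock=23
Op 15: tick 6 -> clock=29. purged={b.com,c.com,d.com}
Op 16: tick 5 -> clock=34.
Op 17: tick 6 -> clock=40.
Op 18: tick 6 -> clock=46.
lookup a.com: not in cache (expired or never inserted)

Answer: NXDOMAIN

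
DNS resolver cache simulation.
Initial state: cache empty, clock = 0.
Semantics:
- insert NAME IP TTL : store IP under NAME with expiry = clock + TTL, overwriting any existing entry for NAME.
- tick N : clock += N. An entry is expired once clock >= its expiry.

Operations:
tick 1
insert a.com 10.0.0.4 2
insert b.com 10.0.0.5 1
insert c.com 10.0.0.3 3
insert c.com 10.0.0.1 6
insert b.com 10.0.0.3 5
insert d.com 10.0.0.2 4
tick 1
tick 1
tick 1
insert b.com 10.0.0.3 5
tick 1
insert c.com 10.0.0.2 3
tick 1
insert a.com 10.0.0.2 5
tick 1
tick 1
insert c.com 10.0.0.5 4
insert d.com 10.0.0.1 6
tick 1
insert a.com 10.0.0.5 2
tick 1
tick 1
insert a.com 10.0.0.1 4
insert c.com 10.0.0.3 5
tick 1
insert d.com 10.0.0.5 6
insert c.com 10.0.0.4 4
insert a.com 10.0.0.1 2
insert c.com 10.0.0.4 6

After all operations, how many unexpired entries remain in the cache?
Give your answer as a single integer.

Op 1: tick 1 -> clock=1.
Op 2: insert a.com -> 10.0.0.4 (expiry=1+2=3). clock=1
Op 3: insert b.com -> 10.0.0.5 (expiry=1+1=2). clock=1
Op 4: insert c.com -> 10.0.0.3 (expiry=1+3=4). clock=1
Op 5: insert c.com -> 10.0.0.1 (expiry=1+6=7). clock=1
Op 6: insert b.com -> 10.0.0.3 (expiry=1+5=6). clock=1
Op 7: insert d.com -> 10.0.0.2 (expiry=1+4=5). clock=1
Op 8: tick 1 -> clock=2.
Op 9: tick 1 -> clock=3. purged={a.com}
Op 10: tick 1 -> clock=4.
Op 11: insert b.com -> 10.0.0.3 (expiry=4+5=9). clock=4
Op 12: tick 1 -> clock=5. purged={d.com}
Op 13: insert c.com -> 10.0.0.2 (expiry=5+3=8). clock=5
Op 14: tick 1 -> clock=6.
Op 15: insert a.com -> 10.0.0.2 (expiry=6+5=11). clock=6
Op 16: tick 1 -> clock=7.
Op 17: tick 1 -> clock=8. purged={c.com}
Op 18: insert c.com -> 10.0.0.5 (expiry=8+4=12). clock=8
Op 19: insert d.com -> 10.0.0.1 (expiry=8+6=14). clock=8
Op 20: tick 1 -> clock=9. purged={b.com}
Op 21: insert a.com -> 10.0.0.5 (expiry=9+2=11). clock=9
Op 22: tick 1 -> clock=10.
Op 23: tick 1 -> clock=11. purged={a.com}
Op 24: insert a.com -> 10.0.0.1 (expiry=11+4=15). clock=11
Op 25: insert c.com -> 10.0.0.3 (expiry=11+5=16). clock=11
Op 26: tick 1 -> clock=12.
Op 27: insert d.com -> 10.0.0.5 (expiry=12+6=18). clock=12
Op 28: insert c.com -> 10.0.0.4 (expiry=12+4=16). clock=12
Op 29: insert a.com -> 10.0.0.1 (expiry=12+2=14). clock=12
Op 30: insert c.com -> 10.0.0.4 (expiry=12+6=18). clock=12
Final cache (unexpired): {a.com,c.com,d.com} -> size=3

Answer: 3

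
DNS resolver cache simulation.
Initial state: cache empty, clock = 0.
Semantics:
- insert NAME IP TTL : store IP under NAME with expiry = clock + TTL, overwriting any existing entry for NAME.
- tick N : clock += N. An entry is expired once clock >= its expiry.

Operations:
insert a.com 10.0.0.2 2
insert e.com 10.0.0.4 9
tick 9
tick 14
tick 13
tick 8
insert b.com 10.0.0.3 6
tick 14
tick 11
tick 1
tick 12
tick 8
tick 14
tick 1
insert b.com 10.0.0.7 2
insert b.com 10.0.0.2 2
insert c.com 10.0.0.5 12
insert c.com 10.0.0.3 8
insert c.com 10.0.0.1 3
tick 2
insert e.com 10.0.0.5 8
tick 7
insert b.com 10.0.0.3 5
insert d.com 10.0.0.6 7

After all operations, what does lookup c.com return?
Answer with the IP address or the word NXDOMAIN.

Answer: NXDOMAIN

Derivation:
Op 1: insert a.com -> 10.0.0.2 (expiry=0+2=2). clock=0
Op 2: insert e.com -> 10.0.0.4 (expiry=0+9=9). clock=0
Op 3: tick 9 -> clock=9. purged={a.com,e.com}
Op 4: tick 14 -> clock=23.
Op 5: tick 13 -> clock=36.
Op 6: tick 8 -> clock=44.
Op 7: insert b.com -> 10.0.0.3 (expiry=44+6=50). clock=44
Op 8: tick 14 -> clock=58. purged={b.com}
Op 9: tick 11 -> clock=69.
Op 10: tick 1 -> clock=70.
Op 11: tick 12 -> clock=82.
Op 12: tick 8 -> clock=90.
Op 13: tick 14 -> clock=104.
Op 14: tick 1 -> clock=105.
Op 15: insert b.com -> 10.0.0.7 (expiry=105+2=107). clock=105
Op 16: insert b.com -> 10.0.0.2 (expiry=105+2=107). clock=105
Op 17: insert c.com -> 10.0.0.5 (expiry=105+12=117). clock=105
Op 18: insert c.com -> 10.0.0.3 (expiry=105+8=113). clock=105
Op 19: insert c.com -> 10.0.0.1 (expiry=105+3=108). clock=105
Op 20: tick 2 -> clock=107. purged={b.com}
Op 21: insert e.com -> 10.0.0.5 (expiry=107+8=115). clock=107
Op 22: tick 7 -> clock=114. purged={c.com}
Op 23: insert b.com -> 10.0.0.3 (expiry=114+5=119). clock=114
Op 24: insert d.com -> 10.0.0.6 (expiry=114+7=121). clock=114
lookup c.com: not in cache (expired or never inserted)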